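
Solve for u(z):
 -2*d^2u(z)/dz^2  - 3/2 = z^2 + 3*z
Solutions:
 u(z) = C1 + C2*z - z^4/24 - z^3/4 - 3*z^2/8


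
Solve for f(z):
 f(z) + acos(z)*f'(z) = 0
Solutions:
 f(z) = C1*exp(-Integral(1/acos(z), z))


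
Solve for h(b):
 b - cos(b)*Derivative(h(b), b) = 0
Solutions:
 h(b) = C1 + Integral(b/cos(b), b)


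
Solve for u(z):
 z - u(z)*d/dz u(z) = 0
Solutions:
 u(z) = -sqrt(C1 + z^2)
 u(z) = sqrt(C1 + z^2)


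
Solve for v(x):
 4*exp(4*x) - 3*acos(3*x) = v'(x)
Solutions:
 v(x) = C1 - 3*x*acos(3*x) + sqrt(1 - 9*x^2) + exp(4*x)


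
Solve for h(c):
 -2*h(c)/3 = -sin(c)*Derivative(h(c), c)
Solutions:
 h(c) = C1*(cos(c) - 1)^(1/3)/(cos(c) + 1)^(1/3)


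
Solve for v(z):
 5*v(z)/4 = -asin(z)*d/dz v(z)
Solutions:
 v(z) = C1*exp(-5*Integral(1/asin(z), z)/4)


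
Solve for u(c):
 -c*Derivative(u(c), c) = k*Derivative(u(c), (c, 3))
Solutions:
 u(c) = C1 + Integral(C2*airyai(c*(-1/k)^(1/3)) + C3*airybi(c*(-1/k)^(1/3)), c)


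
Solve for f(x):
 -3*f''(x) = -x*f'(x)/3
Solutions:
 f(x) = C1 + C2*erfi(sqrt(2)*x/6)


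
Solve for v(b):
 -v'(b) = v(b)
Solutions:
 v(b) = C1*exp(-b)


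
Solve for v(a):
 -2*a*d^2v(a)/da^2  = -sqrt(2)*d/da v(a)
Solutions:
 v(a) = C1 + C2*a^(sqrt(2)/2 + 1)


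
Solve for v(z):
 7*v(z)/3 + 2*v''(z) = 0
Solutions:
 v(z) = C1*sin(sqrt(42)*z/6) + C2*cos(sqrt(42)*z/6)


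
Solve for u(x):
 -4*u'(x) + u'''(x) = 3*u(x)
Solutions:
 u(x) = C1*exp(-x) + C2*exp(x*(1 - sqrt(13))/2) + C3*exp(x*(1 + sqrt(13))/2)


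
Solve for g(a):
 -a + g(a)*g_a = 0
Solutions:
 g(a) = -sqrt(C1 + a^2)
 g(a) = sqrt(C1 + a^2)


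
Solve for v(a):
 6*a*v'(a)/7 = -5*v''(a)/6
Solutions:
 v(a) = C1 + C2*erf(3*sqrt(70)*a/35)


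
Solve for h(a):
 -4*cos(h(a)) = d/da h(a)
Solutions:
 h(a) = pi - asin((C1 + exp(8*a))/(C1 - exp(8*a)))
 h(a) = asin((C1 + exp(8*a))/(C1 - exp(8*a)))


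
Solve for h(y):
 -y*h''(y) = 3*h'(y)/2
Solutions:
 h(y) = C1 + C2/sqrt(y)


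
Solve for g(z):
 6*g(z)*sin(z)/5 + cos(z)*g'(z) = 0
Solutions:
 g(z) = C1*cos(z)^(6/5)


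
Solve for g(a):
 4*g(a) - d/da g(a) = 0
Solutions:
 g(a) = C1*exp(4*a)


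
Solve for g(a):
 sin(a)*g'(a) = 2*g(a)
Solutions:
 g(a) = C1*(cos(a) - 1)/(cos(a) + 1)


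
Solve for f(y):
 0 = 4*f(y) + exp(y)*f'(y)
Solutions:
 f(y) = C1*exp(4*exp(-y))


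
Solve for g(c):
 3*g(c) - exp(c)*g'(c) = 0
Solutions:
 g(c) = C1*exp(-3*exp(-c))


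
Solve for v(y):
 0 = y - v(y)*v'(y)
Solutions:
 v(y) = -sqrt(C1 + y^2)
 v(y) = sqrt(C1 + y^2)


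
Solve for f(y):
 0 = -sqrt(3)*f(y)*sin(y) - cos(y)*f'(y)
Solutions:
 f(y) = C1*cos(y)^(sqrt(3))


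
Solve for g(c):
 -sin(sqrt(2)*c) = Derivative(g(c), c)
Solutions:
 g(c) = C1 + sqrt(2)*cos(sqrt(2)*c)/2


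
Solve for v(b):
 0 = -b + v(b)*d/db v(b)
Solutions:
 v(b) = -sqrt(C1 + b^2)
 v(b) = sqrt(C1 + b^2)


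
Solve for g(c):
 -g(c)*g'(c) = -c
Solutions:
 g(c) = -sqrt(C1 + c^2)
 g(c) = sqrt(C1 + c^2)


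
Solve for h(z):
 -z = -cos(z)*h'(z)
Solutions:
 h(z) = C1 + Integral(z/cos(z), z)


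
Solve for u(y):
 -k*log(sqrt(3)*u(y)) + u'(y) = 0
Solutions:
 Integral(1/(2*log(_y) + log(3)), (_y, u(y))) = C1 + k*y/2


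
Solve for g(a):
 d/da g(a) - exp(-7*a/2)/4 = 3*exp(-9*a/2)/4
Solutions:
 g(a) = C1 - exp(-7*a/2)/14 - exp(-9*a/2)/6


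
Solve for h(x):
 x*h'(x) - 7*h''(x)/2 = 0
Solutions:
 h(x) = C1 + C2*erfi(sqrt(7)*x/7)


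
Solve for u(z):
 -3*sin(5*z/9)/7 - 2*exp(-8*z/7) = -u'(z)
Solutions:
 u(z) = C1 - 27*cos(5*z/9)/35 - 7*exp(-8*z/7)/4


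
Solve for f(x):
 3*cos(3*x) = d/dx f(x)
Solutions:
 f(x) = C1 + sin(3*x)


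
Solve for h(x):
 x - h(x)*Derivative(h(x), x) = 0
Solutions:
 h(x) = -sqrt(C1 + x^2)
 h(x) = sqrt(C1 + x^2)


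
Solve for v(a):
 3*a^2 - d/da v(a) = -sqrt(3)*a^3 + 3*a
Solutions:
 v(a) = C1 + sqrt(3)*a^4/4 + a^3 - 3*a^2/2


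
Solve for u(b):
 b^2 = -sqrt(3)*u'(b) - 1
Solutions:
 u(b) = C1 - sqrt(3)*b^3/9 - sqrt(3)*b/3


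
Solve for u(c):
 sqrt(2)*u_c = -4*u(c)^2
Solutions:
 u(c) = 1/(C1 + 2*sqrt(2)*c)


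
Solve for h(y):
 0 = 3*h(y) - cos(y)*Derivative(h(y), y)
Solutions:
 h(y) = C1*(sin(y) + 1)^(3/2)/(sin(y) - 1)^(3/2)


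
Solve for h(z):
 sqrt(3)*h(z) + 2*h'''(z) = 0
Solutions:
 h(z) = C3*exp(-2^(2/3)*3^(1/6)*z/2) + (C1*sin(6^(2/3)*z/4) + C2*cos(6^(2/3)*z/4))*exp(2^(2/3)*3^(1/6)*z/4)


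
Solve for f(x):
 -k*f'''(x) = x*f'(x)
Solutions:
 f(x) = C1 + Integral(C2*airyai(x*(-1/k)^(1/3)) + C3*airybi(x*(-1/k)^(1/3)), x)


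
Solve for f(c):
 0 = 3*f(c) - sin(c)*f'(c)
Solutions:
 f(c) = C1*(cos(c) - 1)^(3/2)/(cos(c) + 1)^(3/2)


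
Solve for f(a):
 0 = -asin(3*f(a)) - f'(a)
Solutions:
 Integral(1/asin(3*_y), (_y, f(a))) = C1 - a


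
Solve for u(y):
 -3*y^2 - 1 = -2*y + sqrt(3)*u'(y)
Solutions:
 u(y) = C1 - sqrt(3)*y^3/3 + sqrt(3)*y^2/3 - sqrt(3)*y/3


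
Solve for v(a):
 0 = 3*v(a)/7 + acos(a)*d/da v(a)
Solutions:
 v(a) = C1*exp(-3*Integral(1/acos(a), a)/7)


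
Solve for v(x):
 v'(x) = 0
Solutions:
 v(x) = C1


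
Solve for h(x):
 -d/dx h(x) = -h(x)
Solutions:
 h(x) = C1*exp(x)


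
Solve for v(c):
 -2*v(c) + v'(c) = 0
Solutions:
 v(c) = C1*exp(2*c)


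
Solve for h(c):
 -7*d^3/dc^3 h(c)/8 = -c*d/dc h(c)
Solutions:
 h(c) = C1 + Integral(C2*airyai(2*7^(2/3)*c/7) + C3*airybi(2*7^(2/3)*c/7), c)


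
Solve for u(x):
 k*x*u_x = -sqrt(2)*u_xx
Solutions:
 u(x) = Piecewise((-2^(3/4)*sqrt(pi)*C1*erf(2^(1/4)*sqrt(k)*x/2)/(2*sqrt(k)) - C2, (k > 0) | (k < 0)), (-C1*x - C2, True))


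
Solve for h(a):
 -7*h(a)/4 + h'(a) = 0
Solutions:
 h(a) = C1*exp(7*a/4)


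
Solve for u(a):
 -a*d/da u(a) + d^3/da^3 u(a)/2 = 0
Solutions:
 u(a) = C1 + Integral(C2*airyai(2^(1/3)*a) + C3*airybi(2^(1/3)*a), a)


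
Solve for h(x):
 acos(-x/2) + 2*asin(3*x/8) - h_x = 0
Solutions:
 h(x) = C1 + x*acos(-x/2) + 2*x*asin(3*x/8) + sqrt(4 - x^2) + 2*sqrt(64 - 9*x^2)/3


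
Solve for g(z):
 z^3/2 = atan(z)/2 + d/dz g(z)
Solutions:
 g(z) = C1 + z^4/8 - z*atan(z)/2 + log(z^2 + 1)/4


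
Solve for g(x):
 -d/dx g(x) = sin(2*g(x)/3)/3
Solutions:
 x/3 + 3*log(cos(2*g(x)/3) - 1)/4 - 3*log(cos(2*g(x)/3) + 1)/4 = C1


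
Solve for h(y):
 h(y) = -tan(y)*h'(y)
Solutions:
 h(y) = C1/sin(y)


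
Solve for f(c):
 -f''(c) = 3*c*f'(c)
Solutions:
 f(c) = C1 + C2*erf(sqrt(6)*c/2)


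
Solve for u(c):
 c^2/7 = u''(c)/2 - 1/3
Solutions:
 u(c) = C1 + C2*c + c^4/42 + c^2/3


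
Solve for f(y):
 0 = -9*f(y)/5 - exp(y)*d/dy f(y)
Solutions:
 f(y) = C1*exp(9*exp(-y)/5)


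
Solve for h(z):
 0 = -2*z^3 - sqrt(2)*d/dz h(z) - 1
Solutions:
 h(z) = C1 - sqrt(2)*z^4/4 - sqrt(2)*z/2


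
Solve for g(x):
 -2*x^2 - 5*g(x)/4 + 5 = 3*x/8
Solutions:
 g(x) = -8*x^2/5 - 3*x/10 + 4


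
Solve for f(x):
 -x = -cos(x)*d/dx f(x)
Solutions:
 f(x) = C1 + Integral(x/cos(x), x)


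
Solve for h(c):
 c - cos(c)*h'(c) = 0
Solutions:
 h(c) = C1 + Integral(c/cos(c), c)


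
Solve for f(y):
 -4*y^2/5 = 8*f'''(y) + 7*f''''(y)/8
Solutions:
 f(y) = C1 + C2*y + C3*y^2 + C4*exp(-64*y/7) - y^5/600 + 7*y^4/7680 - 49*y^3/122880


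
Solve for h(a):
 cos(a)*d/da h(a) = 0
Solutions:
 h(a) = C1


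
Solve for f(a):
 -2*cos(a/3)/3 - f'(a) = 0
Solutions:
 f(a) = C1 - 2*sin(a/3)


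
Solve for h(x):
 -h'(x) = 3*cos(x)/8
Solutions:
 h(x) = C1 - 3*sin(x)/8


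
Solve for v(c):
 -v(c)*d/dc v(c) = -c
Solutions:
 v(c) = -sqrt(C1 + c^2)
 v(c) = sqrt(C1 + c^2)


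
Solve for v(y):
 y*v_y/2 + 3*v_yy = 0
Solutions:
 v(y) = C1 + C2*erf(sqrt(3)*y/6)


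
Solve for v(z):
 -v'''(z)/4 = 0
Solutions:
 v(z) = C1 + C2*z + C3*z^2


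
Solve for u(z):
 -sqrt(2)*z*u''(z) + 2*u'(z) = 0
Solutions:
 u(z) = C1 + C2*z^(1 + sqrt(2))


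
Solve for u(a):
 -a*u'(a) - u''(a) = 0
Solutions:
 u(a) = C1 + C2*erf(sqrt(2)*a/2)


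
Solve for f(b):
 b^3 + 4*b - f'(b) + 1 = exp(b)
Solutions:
 f(b) = C1 + b^4/4 + 2*b^2 + b - exp(b)


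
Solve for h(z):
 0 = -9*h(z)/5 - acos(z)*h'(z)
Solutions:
 h(z) = C1*exp(-9*Integral(1/acos(z), z)/5)


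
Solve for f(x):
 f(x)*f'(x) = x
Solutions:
 f(x) = -sqrt(C1 + x^2)
 f(x) = sqrt(C1 + x^2)


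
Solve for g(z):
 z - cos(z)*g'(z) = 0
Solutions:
 g(z) = C1 + Integral(z/cos(z), z)


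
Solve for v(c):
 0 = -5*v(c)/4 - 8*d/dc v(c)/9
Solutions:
 v(c) = C1*exp(-45*c/32)


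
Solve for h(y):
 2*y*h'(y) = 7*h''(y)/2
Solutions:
 h(y) = C1 + C2*erfi(sqrt(14)*y/7)


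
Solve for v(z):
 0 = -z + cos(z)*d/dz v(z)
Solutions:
 v(z) = C1 + Integral(z/cos(z), z)


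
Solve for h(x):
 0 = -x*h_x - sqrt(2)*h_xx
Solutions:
 h(x) = C1 + C2*erf(2^(1/4)*x/2)


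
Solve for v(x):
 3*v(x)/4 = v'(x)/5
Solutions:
 v(x) = C1*exp(15*x/4)


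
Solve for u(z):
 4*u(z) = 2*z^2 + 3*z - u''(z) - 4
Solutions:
 u(z) = C1*sin(2*z) + C2*cos(2*z) + z^2/2 + 3*z/4 - 5/4


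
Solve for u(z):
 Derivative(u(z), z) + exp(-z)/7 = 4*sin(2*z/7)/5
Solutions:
 u(z) = C1 - 14*cos(2*z/7)/5 + exp(-z)/7


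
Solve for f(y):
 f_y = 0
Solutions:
 f(y) = C1


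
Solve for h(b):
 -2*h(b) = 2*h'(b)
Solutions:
 h(b) = C1*exp(-b)


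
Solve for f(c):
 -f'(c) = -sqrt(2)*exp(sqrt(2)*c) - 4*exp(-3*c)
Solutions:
 f(c) = C1 + exp(sqrt(2)*c) - 4*exp(-3*c)/3


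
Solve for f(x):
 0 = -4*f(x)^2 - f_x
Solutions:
 f(x) = 1/(C1 + 4*x)


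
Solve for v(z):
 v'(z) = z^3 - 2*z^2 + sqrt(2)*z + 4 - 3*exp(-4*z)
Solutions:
 v(z) = C1 + z^4/4 - 2*z^3/3 + sqrt(2)*z^2/2 + 4*z + 3*exp(-4*z)/4


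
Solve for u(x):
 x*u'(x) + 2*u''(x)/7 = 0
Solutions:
 u(x) = C1 + C2*erf(sqrt(7)*x/2)


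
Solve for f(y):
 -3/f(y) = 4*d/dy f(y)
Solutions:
 f(y) = -sqrt(C1 - 6*y)/2
 f(y) = sqrt(C1 - 6*y)/2


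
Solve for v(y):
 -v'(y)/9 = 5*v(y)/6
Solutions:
 v(y) = C1*exp(-15*y/2)


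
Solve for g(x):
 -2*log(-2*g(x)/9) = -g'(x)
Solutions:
 -Integral(1/(log(-_y) - 2*log(3) + log(2)), (_y, g(x)))/2 = C1 - x


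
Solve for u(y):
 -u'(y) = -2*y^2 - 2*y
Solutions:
 u(y) = C1 + 2*y^3/3 + y^2


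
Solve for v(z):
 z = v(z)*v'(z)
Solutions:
 v(z) = -sqrt(C1 + z^2)
 v(z) = sqrt(C1 + z^2)


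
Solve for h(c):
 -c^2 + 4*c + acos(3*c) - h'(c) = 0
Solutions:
 h(c) = C1 - c^3/3 + 2*c^2 + c*acos(3*c) - sqrt(1 - 9*c^2)/3


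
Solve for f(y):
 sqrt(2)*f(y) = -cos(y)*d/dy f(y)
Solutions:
 f(y) = C1*(sin(y) - 1)^(sqrt(2)/2)/(sin(y) + 1)^(sqrt(2)/2)


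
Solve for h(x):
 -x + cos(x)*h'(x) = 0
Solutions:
 h(x) = C1 + Integral(x/cos(x), x)


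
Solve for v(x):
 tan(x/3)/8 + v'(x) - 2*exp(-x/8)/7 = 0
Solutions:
 v(x) = C1 - 3*log(tan(x/3)^2 + 1)/16 - 16*exp(-x/8)/7


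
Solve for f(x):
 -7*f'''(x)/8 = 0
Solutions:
 f(x) = C1 + C2*x + C3*x^2


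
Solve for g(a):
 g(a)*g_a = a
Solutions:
 g(a) = -sqrt(C1 + a^2)
 g(a) = sqrt(C1 + a^2)


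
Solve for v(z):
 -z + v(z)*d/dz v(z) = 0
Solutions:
 v(z) = -sqrt(C1 + z^2)
 v(z) = sqrt(C1 + z^2)


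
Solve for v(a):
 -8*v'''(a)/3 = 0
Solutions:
 v(a) = C1 + C2*a + C3*a^2


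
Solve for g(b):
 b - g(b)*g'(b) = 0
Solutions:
 g(b) = -sqrt(C1 + b^2)
 g(b) = sqrt(C1 + b^2)


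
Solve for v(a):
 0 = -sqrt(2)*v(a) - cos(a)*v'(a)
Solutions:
 v(a) = C1*(sin(a) - 1)^(sqrt(2)/2)/(sin(a) + 1)^(sqrt(2)/2)


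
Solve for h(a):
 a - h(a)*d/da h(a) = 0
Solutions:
 h(a) = -sqrt(C1 + a^2)
 h(a) = sqrt(C1 + a^2)


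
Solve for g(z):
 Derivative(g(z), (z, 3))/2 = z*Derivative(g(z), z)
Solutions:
 g(z) = C1 + Integral(C2*airyai(2^(1/3)*z) + C3*airybi(2^(1/3)*z), z)


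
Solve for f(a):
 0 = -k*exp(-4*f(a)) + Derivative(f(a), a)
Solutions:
 f(a) = log(-I*(C1 + 4*a*k)^(1/4))
 f(a) = log(I*(C1 + 4*a*k)^(1/4))
 f(a) = log(-(C1 + 4*a*k)^(1/4))
 f(a) = log(C1 + 4*a*k)/4


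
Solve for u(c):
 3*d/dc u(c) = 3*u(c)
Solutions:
 u(c) = C1*exp(c)


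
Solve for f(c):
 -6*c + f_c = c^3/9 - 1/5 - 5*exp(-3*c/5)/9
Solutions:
 f(c) = C1 + c^4/36 + 3*c^2 - c/5 + 25*exp(-3*c/5)/27


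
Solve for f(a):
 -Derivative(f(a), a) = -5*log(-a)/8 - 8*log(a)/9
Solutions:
 f(a) = C1 + 109*a*log(a)/72 + a*(-109 + 45*I*pi)/72


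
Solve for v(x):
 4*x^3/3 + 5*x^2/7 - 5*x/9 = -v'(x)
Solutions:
 v(x) = C1 - x^4/3 - 5*x^3/21 + 5*x^2/18


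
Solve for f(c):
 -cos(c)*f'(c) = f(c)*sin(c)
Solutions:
 f(c) = C1*cos(c)


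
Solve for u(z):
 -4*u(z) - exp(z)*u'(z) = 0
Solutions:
 u(z) = C1*exp(4*exp(-z))


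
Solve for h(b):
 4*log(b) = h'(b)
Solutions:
 h(b) = C1 + 4*b*log(b) - 4*b


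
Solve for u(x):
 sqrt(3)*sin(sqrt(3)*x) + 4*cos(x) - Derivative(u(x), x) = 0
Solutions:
 u(x) = C1 + 4*sin(x) - cos(sqrt(3)*x)


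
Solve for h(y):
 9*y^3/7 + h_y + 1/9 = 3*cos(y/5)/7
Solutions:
 h(y) = C1 - 9*y^4/28 - y/9 + 15*sin(y/5)/7


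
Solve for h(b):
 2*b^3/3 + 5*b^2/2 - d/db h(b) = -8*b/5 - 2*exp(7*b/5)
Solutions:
 h(b) = C1 + b^4/6 + 5*b^3/6 + 4*b^2/5 + 10*exp(7*b/5)/7


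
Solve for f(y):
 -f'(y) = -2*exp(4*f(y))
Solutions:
 f(y) = log(-(-1/(C1 + 8*y))^(1/4))
 f(y) = log(-1/(C1 + 8*y))/4
 f(y) = log(-I*(-1/(C1 + 8*y))^(1/4))
 f(y) = log(I*(-1/(C1 + 8*y))^(1/4))


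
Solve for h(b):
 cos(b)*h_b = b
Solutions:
 h(b) = C1 + Integral(b/cos(b), b)


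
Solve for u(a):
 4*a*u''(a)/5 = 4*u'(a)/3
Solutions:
 u(a) = C1 + C2*a^(8/3)


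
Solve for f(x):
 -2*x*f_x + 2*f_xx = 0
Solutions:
 f(x) = C1 + C2*erfi(sqrt(2)*x/2)


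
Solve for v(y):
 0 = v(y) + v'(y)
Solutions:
 v(y) = C1*exp(-y)


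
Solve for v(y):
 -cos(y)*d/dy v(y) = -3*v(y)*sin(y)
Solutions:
 v(y) = C1/cos(y)^3


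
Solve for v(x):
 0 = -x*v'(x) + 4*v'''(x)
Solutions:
 v(x) = C1 + Integral(C2*airyai(2^(1/3)*x/2) + C3*airybi(2^(1/3)*x/2), x)


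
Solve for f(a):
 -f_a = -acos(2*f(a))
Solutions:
 Integral(1/acos(2*_y), (_y, f(a))) = C1 + a


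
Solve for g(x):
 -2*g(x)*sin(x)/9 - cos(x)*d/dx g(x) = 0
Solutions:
 g(x) = C1*cos(x)^(2/9)


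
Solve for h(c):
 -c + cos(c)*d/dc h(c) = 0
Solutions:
 h(c) = C1 + Integral(c/cos(c), c)


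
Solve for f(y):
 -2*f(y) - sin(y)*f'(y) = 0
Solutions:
 f(y) = C1*(cos(y) + 1)/(cos(y) - 1)


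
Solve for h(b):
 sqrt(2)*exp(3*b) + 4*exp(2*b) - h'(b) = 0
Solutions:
 h(b) = C1 + sqrt(2)*exp(3*b)/3 + 2*exp(2*b)


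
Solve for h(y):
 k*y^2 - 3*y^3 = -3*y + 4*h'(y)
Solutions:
 h(y) = C1 + k*y^3/12 - 3*y^4/16 + 3*y^2/8


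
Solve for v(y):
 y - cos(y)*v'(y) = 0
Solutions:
 v(y) = C1 + Integral(y/cos(y), y)


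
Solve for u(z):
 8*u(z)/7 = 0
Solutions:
 u(z) = 0


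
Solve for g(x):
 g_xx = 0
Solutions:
 g(x) = C1 + C2*x


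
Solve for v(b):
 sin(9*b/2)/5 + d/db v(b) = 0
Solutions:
 v(b) = C1 + 2*cos(9*b/2)/45


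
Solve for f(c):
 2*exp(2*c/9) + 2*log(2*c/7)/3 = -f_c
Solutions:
 f(c) = C1 - 2*c*log(c)/3 + 2*c*(-log(2) + 1 + log(7))/3 - 9*exp(2*c/9)


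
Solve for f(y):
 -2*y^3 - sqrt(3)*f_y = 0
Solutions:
 f(y) = C1 - sqrt(3)*y^4/6


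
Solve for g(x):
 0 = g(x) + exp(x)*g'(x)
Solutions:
 g(x) = C1*exp(exp(-x))


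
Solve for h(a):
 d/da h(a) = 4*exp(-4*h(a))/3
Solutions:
 h(a) = log(-I*(C1 + 16*a/3)^(1/4))
 h(a) = log(I*(C1 + 16*a/3)^(1/4))
 h(a) = log(-(C1 + 16*a/3)^(1/4))
 h(a) = log(C1 + 16*a/3)/4


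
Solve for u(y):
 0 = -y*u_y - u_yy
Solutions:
 u(y) = C1 + C2*erf(sqrt(2)*y/2)


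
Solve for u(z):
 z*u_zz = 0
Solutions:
 u(z) = C1 + C2*z


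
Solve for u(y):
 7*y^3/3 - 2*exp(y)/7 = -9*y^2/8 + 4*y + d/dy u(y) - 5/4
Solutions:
 u(y) = C1 + 7*y^4/12 + 3*y^3/8 - 2*y^2 + 5*y/4 - 2*exp(y)/7


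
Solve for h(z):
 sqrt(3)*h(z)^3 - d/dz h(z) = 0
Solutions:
 h(z) = -sqrt(2)*sqrt(-1/(C1 + sqrt(3)*z))/2
 h(z) = sqrt(2)*sqrt(-1/(C1 + sqrt(3)*z))/2


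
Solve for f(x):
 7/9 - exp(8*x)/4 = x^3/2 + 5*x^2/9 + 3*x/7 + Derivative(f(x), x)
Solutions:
 f(x) = C1 - x^4/8 - 5*x^3/27 - 3*x^2/14 + 7*x/9 - exp(8*x)/32


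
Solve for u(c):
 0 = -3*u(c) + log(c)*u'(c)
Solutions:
 u(c) = C1*exp(3*li(c))


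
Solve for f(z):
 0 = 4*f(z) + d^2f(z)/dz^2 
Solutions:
 f(z) = C1*sin(2*z) + C2*cos(2*z)


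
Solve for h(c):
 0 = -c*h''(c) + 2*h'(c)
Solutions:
 h(c) = C1 + C2*c^3


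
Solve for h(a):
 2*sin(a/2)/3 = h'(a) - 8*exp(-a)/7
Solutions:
 h(a) = C1 - 4*cos(a/2)/3 - 8*exp(-a)/7


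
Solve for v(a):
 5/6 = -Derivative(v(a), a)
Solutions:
 v(a) = C1 - 5*a/6


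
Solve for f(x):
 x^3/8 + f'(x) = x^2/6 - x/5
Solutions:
 f(x) = C1 - x^4/32 + x^3/18 - x^2/10


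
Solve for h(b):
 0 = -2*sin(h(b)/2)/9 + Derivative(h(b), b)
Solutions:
 -2*b/9 + log(cos(h(b)/2) - 1) - log(cos(h(b)/2) + 1) = C1


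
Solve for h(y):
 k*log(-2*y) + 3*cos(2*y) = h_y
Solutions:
 h(y) = C1 + k*y*(log(-y) - 1) + k*y*log(2) + 3*sin(2*y)/2


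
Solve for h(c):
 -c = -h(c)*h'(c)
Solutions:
 h(c) = -sqrt(C1 + c^2)
 h(c) = sqrt(C1 + c^2)


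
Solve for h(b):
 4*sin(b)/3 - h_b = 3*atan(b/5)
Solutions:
 h(b) = C1 - 3*b*atan(b/5) + 15*log(b^2 + 25)/2 - 4*cos(b)/3


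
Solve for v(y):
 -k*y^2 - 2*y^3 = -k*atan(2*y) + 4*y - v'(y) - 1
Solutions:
 v(y) = C1 + k*y^3/3 - k*(y*atan(2*y) - log(4*y^2 + 1)/4) + y^4/2 + 2*y^2 - y


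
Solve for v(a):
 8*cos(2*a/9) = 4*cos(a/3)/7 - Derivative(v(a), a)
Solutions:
 v(a) = C1 - 36*sin(2*a/9) + 12*sin(a/3)/7


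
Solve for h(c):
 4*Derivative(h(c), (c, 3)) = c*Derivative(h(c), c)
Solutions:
 h(c) = C1 + Integral(C2*airyai(2^(1/3)*c/2) + C3*airybi(2^(1/3)*c/2), c)


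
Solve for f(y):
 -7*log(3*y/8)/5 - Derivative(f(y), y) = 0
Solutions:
 f(y) = C1 - 7*y*log(y)/5 - 7*y*log(3)/5 + 7*y/5 + 21*y*log(2)/5


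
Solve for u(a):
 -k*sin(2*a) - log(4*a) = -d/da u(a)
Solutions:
 u(a) = C1 + a*log(a) - a + 2*a*log(2) - k*cos(2*a)/2


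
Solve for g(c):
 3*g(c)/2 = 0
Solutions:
 g(c) = 0


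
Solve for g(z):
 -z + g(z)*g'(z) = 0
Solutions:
 g(z) = -sqrt(C1 + z^2)
 g(z) = sqrt(C1 + z^2)


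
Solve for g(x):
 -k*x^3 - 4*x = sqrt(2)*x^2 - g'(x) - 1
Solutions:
 g(x) = C1 + k*x^4/4 + sqrt(2)*x^3/3 + 2*x^2 - x


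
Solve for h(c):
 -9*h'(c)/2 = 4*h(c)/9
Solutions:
 h(c) = C1*exp(-8*c/81)


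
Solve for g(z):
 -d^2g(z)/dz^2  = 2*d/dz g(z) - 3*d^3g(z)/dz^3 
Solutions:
 g(z) = C1 + C2*exp(-2*z/3) + C3*exp(z)


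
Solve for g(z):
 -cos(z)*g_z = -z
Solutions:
 g(z) = C1 + Integral(z/cos(z), z)


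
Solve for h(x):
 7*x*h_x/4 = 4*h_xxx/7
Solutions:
 h(x) = C1 + Integral(C2*airyai(14^(2/3)*x/4) + C3*airybi(14^(2/3)*x/4), x)


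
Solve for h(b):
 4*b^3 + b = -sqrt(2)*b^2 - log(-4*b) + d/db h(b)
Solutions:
 h(b) = C1 + b^4 + sqrt(2)*b^3/3 + b^2/2 + b*log(-b) + b*(-1 + 2*log(2))


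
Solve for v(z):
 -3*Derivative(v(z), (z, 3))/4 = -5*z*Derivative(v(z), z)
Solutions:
 v(z) = C1 + Integral(C2*airyai(20^(1/3)*3^(2/3)*z/3) + C3*airybi(20^(1/3)*3^(2/3)*z/3), z)


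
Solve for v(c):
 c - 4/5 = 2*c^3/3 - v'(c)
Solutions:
 v(c) = C1 + c^4/6 - c^2/2 + 4*c/5


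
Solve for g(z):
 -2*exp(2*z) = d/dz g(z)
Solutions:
 g(z) = C1 - exp(2*z)


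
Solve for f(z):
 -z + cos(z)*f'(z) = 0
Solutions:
 f(z) = C1 + Integral(z/cos(z), z)


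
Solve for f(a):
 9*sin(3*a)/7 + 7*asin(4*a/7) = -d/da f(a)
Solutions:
 f(a) = C1 - 7*a*asin(4*a/7) - 7*sqrt(49 - 16*a^2)/4 + 3*cos(3*a)/7


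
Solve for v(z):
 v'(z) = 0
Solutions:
 v(z) = C1


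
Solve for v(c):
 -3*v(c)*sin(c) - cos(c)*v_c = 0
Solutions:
 v(c) = C1*cos(c)^3


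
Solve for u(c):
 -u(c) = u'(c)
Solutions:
 u(c) = C1*exp(-c)


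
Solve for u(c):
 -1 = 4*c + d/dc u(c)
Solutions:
 u(c) = C1 - 2*c^2 - c


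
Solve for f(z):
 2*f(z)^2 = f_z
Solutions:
 f(z) = -1/(C1 + 2*z)


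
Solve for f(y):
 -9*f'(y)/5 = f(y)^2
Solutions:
 f(y) = 9/(C1 + 5*y)


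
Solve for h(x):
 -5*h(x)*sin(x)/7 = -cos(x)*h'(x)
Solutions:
 h(x) = C1/cos(x)^(5/7)


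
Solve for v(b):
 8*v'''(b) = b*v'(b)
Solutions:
 v(b) = C1 + Integral(C2*airyai(b/2) + C3*airybi(b/2), b)


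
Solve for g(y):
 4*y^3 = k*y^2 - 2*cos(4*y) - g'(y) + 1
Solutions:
 g(y) = C1 + k*y^3/3 - y^4 + y - sin(4*y)/2


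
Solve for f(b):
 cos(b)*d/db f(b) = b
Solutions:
 f(b) = C1 + Integral(b/cos(b), b)


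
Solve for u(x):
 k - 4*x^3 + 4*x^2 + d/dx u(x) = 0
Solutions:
 u(x) = C1 - k*x + x^4 - 4*x^3/3


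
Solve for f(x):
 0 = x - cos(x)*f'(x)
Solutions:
 f(x) = C1 + Integral(x/cos(x), x)


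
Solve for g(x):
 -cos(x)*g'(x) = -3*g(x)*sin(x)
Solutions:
 g(x) = C1/cos(x)^3


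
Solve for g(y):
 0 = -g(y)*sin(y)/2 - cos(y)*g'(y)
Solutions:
 g(y) = C1*sqrt(cos(y))


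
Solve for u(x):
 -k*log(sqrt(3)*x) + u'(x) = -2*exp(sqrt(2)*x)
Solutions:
 u(x) = C1 + k*x*log(x) + k*x*(-1 + log(3)/2) - sqrt(2)*exp(sqrt(2)*x)


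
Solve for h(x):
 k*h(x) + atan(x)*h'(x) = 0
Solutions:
 h(x) = C1*exp(-k*Integral(1/atan(x), x))


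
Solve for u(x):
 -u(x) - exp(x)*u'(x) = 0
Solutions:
 u(x) = C1*exp(exp(-x))


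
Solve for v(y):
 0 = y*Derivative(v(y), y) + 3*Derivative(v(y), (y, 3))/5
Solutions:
 v(y) = C1 + Integral(C2*airyai(-3^(2/3)*5^(1/3)*y/3) + C3*airybi(-3^(2/3)*5^(1/3)*y/3), y)


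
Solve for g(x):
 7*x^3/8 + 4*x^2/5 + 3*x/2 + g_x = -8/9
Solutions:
 g(x) = C1 - 7*x^4/32 - 4*x^3/15 - 3*x^2/4 - 8*x/9


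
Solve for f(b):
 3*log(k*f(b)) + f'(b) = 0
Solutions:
 li(k*f(b))/k = C1 - 3*b


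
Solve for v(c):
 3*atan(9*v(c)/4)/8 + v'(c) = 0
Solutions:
 Integral(1/atan(9*_y/4), (_y, v(c))) = C1 - 3*c/8


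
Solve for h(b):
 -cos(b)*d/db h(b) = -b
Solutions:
 h(b) = C1 + Integral(b/cos(b), b)


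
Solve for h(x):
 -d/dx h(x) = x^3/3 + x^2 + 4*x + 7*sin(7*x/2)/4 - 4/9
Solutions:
 h(x) = C1 - x^4/12 - x^3/3 - 2*x^2 + 4*x/9 + cos(7*x/2)/2


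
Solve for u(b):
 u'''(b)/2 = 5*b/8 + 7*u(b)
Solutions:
 u(b) = C3*exp(14^(1/3)*b) - 5*b/56 + (C1*sin(14^(1/3)*sqrt(3)*b/2) + C2*cos(14^(1/3)*sqrt(3)*b/2))*exp(-14^(1/3)*b/2)


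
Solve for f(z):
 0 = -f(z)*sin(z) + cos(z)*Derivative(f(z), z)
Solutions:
 f(z) = C1/cos(z)


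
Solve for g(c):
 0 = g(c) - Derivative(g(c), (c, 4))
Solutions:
 g(c) = C1*exp(-c) + C2*exp(c) + C3*sin(c) + C4*cos(c)


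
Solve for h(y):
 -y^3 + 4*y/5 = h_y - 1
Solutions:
 h(y) = C1 - y^4/4 + 2*y^2/5 + y


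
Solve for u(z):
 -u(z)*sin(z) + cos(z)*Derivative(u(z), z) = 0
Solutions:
 u(z) = C1/cos(z)


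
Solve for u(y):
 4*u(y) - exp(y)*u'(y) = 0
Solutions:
 u(y) = C1*exp(-4*exp(-y))


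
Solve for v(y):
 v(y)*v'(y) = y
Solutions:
 v(y) = -sqrt(C1 + y^2)
 v(y) = sqrt(C1 + y^2)


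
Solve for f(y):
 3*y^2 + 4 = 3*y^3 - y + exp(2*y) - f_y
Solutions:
 f(y) = C1 + 3*y^4/4 - y^3 - y^2/2 - 4*y + exp(2*y)/2


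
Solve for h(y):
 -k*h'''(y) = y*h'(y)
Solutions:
 h(y) = C1 + Integral(C2*airyai(y*(-1/k)^(1/3)) + C3*airybi(y*(-1/k)^(1/3)), y)


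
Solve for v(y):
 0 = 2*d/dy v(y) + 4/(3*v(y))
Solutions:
 v(y) = -sqrt(C1 - 12*y)/3
 v(y) = sqrt(C1 - 12*y)/3


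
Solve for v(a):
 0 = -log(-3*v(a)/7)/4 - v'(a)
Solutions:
 4*Integral(1/(log(-_y) - log(7) + log(3)), (_y, v(a))) = C1 - a


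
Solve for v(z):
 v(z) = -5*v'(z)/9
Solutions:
 v(z) = C1*exp(-9*z/5)


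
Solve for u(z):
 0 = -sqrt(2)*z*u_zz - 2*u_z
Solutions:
 u(z) = C1 + C2*z^(1 - sqrt(2))


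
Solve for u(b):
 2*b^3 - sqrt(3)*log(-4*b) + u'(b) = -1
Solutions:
 u(b) = C1 - b^4/2 + sqrt(3)*b*log(-b) + b*(-sqrt(3) - 1 + 2*sqrt(3)*log(2))


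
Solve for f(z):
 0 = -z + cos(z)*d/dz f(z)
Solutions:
 f(z) = C1 + Integral(z/cos(z), z)


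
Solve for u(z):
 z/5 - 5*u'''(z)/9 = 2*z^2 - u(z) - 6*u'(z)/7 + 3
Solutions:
 u(z) = C1*exp(-z*(12*7350^(1/3)/(sqrt(49945) + 245)^(1/3) + 140^(1/3)*3^(2/3)*(sqrt(49945) + 245)^(1/3))/140)*sin(3*3^(1/6)*z*(-140^(1/3)*(sqrt(49945) + 245)^(1/3) + 4*2450^(1/3)*3^(2/3)/(sqrt(49945) + 245)^(1/3))/140) + C2*exp(-z*(12*7350^(1/3)/(sqrt(49945) + 245)^(1/3) + 140^(1/3)*3^(2/3)*(sqrt(49945) + 245)^(1/3))/140)*cos(3*3^(1/6)*z*(-140^(1/3)*(sqrt(49945) + 245)^(1/3) + 4*2450^(1/3)*3^(2/3)/(sqrt(49945) + 245)^(1/3))/140) + C3*exp(z*(12*7350^(1/3)/(sqrt(49945) + 245)^(1/3) + 140^(1/3)*3^(2/3)*(sqrt(49945) + 245)^(1/3))/70) + 2*z^2 - 127*z/35 + 1497/245


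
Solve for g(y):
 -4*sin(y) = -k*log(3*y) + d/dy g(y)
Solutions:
 g(y) = C1 + k*y*(log(y) - 1) + k*y*log(3) + 4*cos(y)


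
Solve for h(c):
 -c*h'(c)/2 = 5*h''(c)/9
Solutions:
 h(c) = C1 + C2*erf(3*sqrt(5)*c/10)


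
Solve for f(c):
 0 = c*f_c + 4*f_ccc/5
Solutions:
 f(c) = C1 + Integral(C2*airyai(-10^(1/3)*c/2) + C3*airybi(-10^(1/3)*c/2), c)


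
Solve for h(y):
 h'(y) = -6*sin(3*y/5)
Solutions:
 h(y) = C1 + 10*cos(3*y/5)


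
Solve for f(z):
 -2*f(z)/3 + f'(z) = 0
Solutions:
 f(z) = C1*exp(2*z/3)


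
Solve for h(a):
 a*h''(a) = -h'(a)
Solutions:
 h(a) = C1 + C2*log(a)


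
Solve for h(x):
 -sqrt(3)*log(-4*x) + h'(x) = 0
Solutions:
 h(x) = C1 + sqrt(3)*x*log(-x) + sqrt(3)*x*(-1 + 2*log(2))


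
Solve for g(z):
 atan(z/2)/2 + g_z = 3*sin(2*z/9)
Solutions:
 g(z) = C1 - z*atan(z/2)/2 + log(z^2 + 4)/2 - 27*cos(2*z/9)/2


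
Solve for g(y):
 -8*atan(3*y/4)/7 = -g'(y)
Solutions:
 g(y) = C1 + 8*y*atan(3*y/4)/7 - 16*log(9*y^2 + 16)/21


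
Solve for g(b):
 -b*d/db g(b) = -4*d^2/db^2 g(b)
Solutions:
 g(b) = C1 + C2*erfi(sqrt(2)*b/4)


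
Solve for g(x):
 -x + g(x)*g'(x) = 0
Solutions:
 g(x) = -sqrt(C1 + x^2)
 g(x) = sqrt(C1 + x^2)


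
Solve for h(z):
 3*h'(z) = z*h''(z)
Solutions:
 h(z) = C1 + C2*z^4


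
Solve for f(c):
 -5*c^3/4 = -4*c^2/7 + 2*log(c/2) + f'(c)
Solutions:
 f(c) = C1 - 5*c^4/16 + 4*c^3/21 - 2*c*log(c) + 2*c*log(2) + 2*c


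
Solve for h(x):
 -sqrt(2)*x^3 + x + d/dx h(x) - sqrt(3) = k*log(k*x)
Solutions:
 h(x) = C1 + k*x*log(k*x) + sqrt(2)*x^4/4 - x^2/2 + x*(-k + sqrt(3))


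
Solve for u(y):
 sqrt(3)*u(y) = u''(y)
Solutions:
 u(y) = C1*exp(-3^(1/4)*y) + C2*exp(3^(1/4)*y)


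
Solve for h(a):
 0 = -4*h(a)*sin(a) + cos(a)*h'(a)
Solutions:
 h(a) = C1/cos(a)^4


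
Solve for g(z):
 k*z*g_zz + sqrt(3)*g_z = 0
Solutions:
 g(z) = C1 + z^(((re(k) - sqrt(3))*re(k) + im(k)^2)/(re(k)^2 + im(k)^2))*(C2*sin(sqrt(3)*log(z)*Abs(im(k))/(re(k)^2 + im(k)^2)) + C3*cos(sqrt(3)*log(z)*im(k)/(re(k)^2 + im(k)^2)))


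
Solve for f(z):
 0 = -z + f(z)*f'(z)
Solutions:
 f(z) = -sqrt(C1 + z^2)
 f(z) = sqrt(C1 + z^2)


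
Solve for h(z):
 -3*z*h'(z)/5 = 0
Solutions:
 h(z) = C1


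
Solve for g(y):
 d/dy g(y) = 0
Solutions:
 g(y) = C1


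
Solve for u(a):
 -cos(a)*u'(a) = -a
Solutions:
 u(a) = C1 + Integral(a/cos(a), a)


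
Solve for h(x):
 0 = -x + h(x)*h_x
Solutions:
 h(x) = -sqrt(C1 + x^2)
 h(x) = sqrt(C1 + x^2)


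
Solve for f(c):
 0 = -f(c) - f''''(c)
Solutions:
 f(c) = (C1*sin(sqrt(2)*c/2) + C2*cos(sqrt(2)*c/2))*exp(-sqrt(2)*c/2) + (C3*sin(sqrt(2)*c/2) + C4*cos(sqrt(2)*c/2))*exp(sqrt(2)*c/2)


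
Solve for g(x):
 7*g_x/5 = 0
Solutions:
 g(x) = C1


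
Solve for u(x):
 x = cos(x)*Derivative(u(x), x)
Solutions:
 u(x) = C1 + Integral(x/cos(x), x)


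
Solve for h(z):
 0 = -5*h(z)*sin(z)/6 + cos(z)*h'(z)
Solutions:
 h(z) = C1/cos(z)^(5/6)


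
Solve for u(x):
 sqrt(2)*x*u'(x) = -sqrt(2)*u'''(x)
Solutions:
 u(x) = C1 + Integral(C2*airyai(-x) + C3*airybi(-x), x)


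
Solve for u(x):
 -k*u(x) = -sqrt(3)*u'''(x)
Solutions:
 u(x) = C1*exp(3^(5/6)*k^(1/3)*x/3) + C2*exp(k^(1/3)*x*(-3^(5/6) + 3*3^(1/3)*I)/6) + C3*exp(-k^(1/3)*x*(3^(5/6) + 3*3^(1/3)*I)/6)


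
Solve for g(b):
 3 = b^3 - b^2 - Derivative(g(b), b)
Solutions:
 g(b) = C1 + b^4/4 - b^3/3 - 3*b


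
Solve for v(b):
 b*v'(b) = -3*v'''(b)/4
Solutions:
 v(b) = C1 + Integral(C2*airyai(-6^(2/3)*b/3) + C3*airybi(-6^(2/3)*b/3), b)


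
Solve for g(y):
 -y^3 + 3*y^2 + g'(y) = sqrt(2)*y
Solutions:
 g(y) = C1 + y^4/4 - y^3 + sqrt(2)*y^2/2


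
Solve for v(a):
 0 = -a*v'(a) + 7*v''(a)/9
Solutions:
 v(a) = C1 + C2*erfi(3*sqrt(14)*a/14)


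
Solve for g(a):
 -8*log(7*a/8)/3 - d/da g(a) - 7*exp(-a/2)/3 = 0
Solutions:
 g(a) = C1 - 8*a*log(a)/3 + a*(-8*log(7)/3 + 8/3 + 8*log(2)) + 14*exp(-a/2)/3


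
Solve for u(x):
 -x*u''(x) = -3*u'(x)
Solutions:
 u(x) = C1 + C2*x^4


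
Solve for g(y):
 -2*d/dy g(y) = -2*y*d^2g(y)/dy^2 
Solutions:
 g(y) = C1 + C2*y^2


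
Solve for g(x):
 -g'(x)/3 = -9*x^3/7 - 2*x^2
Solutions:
 g(x) = C1 + 27*x^4/28 + 2*x^3


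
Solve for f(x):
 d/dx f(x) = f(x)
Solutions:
 f(x) = C1*exp(x)


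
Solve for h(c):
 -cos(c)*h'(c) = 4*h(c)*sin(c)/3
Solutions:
 h(c) = C1*cos(c)^(4/3)


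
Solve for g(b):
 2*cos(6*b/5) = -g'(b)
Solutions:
 g(b) = C1 - 5*sin(6*b/5)/3


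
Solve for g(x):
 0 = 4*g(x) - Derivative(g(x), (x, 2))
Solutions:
 g(x) = C1*exp(-2*x) + C2*exp(2*x)


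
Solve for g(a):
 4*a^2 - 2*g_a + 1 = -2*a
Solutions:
 g(a) = C1 + 2*a^3/3 + a^2/2 + a/2


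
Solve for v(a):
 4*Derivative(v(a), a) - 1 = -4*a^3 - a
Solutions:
 v(a) = C1 - a^4/4 - a^2/8 + a/4


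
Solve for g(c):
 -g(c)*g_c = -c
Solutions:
 g(c) = -sqrt(C1 + c^2)
 g(c) = sqrt(C1 + c^2)


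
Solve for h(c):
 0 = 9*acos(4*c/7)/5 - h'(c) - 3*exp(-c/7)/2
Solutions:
 h(c) = C1 + 9*c*acos(4*c/7)/5 - 9*sqrt(49 - 16*c^2)/20 + 21*exp(-c/7)/2


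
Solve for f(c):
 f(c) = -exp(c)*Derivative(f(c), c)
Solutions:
 f(c) = C1*exp(exp(-c))


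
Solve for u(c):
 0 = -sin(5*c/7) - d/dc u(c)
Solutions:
 u(c) = C1 + 7*cos(5*c/7)/5


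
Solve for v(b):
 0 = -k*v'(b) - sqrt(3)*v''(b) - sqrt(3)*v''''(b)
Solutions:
 v(b) = C1 + C2*exp(2^(1/3)*b*(2^(1/3)*sqrt(3)*(3*k + sqrt(9*k^2 + 4))^(1/3)/12 - 2^(1/3)*I*(3*k + sqrt(9*k^2 + 4))^(1/3)/4 + 2/((-sqrt(3) + 3*I)*(3*k + sqrt(9*k^2 + 4))^(1/3)))) + C3*exp(2^(1/3)*b*(2^(1/3)*sqrt(3)*(3*k + sqrt(9*k^2 + 4))^(1/3)/12 + 2^(1/3)*I*(3*k + sqrt(9*k^2 + 4))^(1/3)/4 - 2/((sqrt(3) + 3*I)*(3*k + sqrt(9*k^2 + 4))^(1/3)))) + C4*exp(2^(1/3)*sqrt(3)*b*(-2^(1/3)*(3*k + sqrt(9*k^2 + 4))^(1/3) + 2/(3*k + sqrt(9*k^2 + 4))^(1/3))/6)


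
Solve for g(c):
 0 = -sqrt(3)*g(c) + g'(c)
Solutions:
 g(c) = C1*exp(sqrt(3)*c)


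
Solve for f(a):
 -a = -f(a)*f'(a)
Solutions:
 f(a) = -sqrt(C1 + a^2)
 f(a) = sqrt(C1 + a^2)


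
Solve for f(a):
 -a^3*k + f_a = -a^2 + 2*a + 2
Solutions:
 f(a) = C1 + a^4*k/4 - a^3/3 + a^2 + 2*a


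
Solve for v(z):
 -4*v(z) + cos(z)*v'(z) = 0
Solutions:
 v(z) = C1*(sin(z)^2 + 2*sin(z) + 1)/(sin(z)^2 - 2*sin(z) + 1)


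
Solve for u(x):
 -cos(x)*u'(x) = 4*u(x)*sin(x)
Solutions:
 u(x) = C1*cos(x)^4


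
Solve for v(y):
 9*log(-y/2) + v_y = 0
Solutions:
 v(y) = C1 - 9*y*log(-y) + 9*y*(log(2) + 1)


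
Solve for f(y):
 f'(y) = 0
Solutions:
 f(y) = C1


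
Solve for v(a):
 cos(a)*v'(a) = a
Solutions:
 v(a) = C1 + Integral(a/cos(a), a)


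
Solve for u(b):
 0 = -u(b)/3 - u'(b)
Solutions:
 u(b) = C1*exp(-b/3)


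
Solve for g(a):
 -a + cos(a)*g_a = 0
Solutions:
 g(a) = C1 + Integral(a/cos(a), a)


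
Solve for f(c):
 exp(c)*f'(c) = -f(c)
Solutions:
 f(c) = C1*exp(exp(-c))


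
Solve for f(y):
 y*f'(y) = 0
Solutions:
 f(y) = C1


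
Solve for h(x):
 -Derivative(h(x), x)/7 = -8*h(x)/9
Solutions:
 h(x) = C1*exp(56*x/9)


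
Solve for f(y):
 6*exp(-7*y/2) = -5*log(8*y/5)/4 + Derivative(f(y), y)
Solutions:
 f(y) = C1 + 5*y*log(y)/4 + 5*y*(-log(5) - 1 + 3*log(2))/4 - 12*exp(-7*y/2)/7


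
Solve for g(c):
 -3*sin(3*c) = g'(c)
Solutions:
 g(c) = C1 + cos(3*c)


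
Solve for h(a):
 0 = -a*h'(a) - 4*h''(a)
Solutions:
 h(a) = C1 + C2*erf(sqrt(2)*a/4)


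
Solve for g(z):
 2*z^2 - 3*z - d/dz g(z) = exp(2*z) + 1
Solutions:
 g(z) = C1 + 2*z^3/3 - 3*z^2/2 - z - exp(2*z)/2


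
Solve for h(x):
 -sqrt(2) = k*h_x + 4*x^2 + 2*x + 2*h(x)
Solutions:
 h(x) = C1*exp(-2*x/k) - k^2 + 2*k*x + k/2 - 2*x^2 - x - sqrt(2)/2


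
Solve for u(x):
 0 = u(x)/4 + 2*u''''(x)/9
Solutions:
 u(x) = (C1*sin(2^(3/4)*sqrt(3)*x/4) + C2*cos(2^(3/4)*sqrt(3)*x/4))*exp(-2^(3/4)*sqrt(3)*x/4) + (C3*sin(2^(3/4)*sqrt(3)*x/4) + C4*cos(2^(3/4)*sqrt(3)*x/4))*exp(2^(3/4)*sqrt(3)*x/4)


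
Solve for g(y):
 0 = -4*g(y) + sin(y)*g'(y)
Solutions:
 g(y) = C1*(cos(y)^2 - 2*cos(y) + 1)/(cos(y)^2 + 2*cos(y) + 1)


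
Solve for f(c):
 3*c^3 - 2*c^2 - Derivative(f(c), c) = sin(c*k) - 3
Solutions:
 f(c) = C1 + 3*c^4/4 - 2*c^3/3 + 3*c + cos(c*k)/k


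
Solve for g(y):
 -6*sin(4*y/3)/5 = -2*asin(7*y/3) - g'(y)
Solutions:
 g(y) = C1 - 2*y*asin(7*y/3) - 2*sqrt(9 - 49*y^2)/7 - 9*cos(4*y/3)/10


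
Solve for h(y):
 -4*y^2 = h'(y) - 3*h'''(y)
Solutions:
 h(y) = C1 + C2*exp(-sqrt(3)*y/3) + C3*exp(sqrt(3)*y/3) - 4*y^3/3 - 24*y


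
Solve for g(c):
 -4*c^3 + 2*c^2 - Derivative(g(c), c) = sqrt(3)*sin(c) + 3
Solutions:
 g(c) = C1 - c^4 + 2*c^3/3 - 3*c + sqrt(3)*cos(c)


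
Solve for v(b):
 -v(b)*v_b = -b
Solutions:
 v(b) = -sqrt(C1 + b^2)
 v(b) = sqrt(C1 + b^2)


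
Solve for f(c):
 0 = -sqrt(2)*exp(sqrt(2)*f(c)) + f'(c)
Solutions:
 f(c) = sqrt(2)*(2*log(-1/(C1 + sqrt(2)*c)) - log(2))/4


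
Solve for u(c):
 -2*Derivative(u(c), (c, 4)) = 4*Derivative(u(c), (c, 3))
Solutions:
 u(c) = C1 + C2*c + C3*c^2 + C4*exp(-2*c)


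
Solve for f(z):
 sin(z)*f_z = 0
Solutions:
 f(z) = C1


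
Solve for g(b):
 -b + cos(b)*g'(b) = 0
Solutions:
 g(b) = C1 + Integral(b/cos(b), b)


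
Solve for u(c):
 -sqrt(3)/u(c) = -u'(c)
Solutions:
 u(c) = -sqrt(C1 + 2*sqrt(3)*c)
 u(c) = sqrt(C1 + 2*sqrt(3)*c)


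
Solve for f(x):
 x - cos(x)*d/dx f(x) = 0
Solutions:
 f(x) = C1 + Integral(x/cos(x), x)


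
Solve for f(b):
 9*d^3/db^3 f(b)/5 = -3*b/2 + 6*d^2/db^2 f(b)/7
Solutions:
 f(b) = C1 + C2*b + C3*exp(10*b/21) + 7*b^3/24 + 147*b^2/80


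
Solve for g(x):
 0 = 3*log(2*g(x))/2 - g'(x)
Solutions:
 -2*Integral(1/(log(_y) + log(2)), (_y, g(x)))/3 = C1 - x


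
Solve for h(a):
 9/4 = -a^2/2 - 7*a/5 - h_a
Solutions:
 h(a) = C1 - a^3/6 - 7*a^2/10 - 9*a/4


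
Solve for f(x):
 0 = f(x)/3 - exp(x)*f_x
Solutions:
 f(x) = C1*exp(-exp(-x)/3)


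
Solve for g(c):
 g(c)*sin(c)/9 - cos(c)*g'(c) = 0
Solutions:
 g(c) = C1/cos(c)^(1/9)


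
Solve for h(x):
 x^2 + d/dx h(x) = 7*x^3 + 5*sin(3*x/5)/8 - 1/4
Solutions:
 h(x) = C1 + 7*x^4/4 - x^3/3 - x/4 - 25*cos(3*x/5)/24


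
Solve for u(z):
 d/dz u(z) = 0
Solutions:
 u(z) = C1


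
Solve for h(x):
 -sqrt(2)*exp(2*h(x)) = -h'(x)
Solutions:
 h(x) = log(-sqrt(-1/(C1 + sqrt(2)*x))) - log(2)/2
 h(x) = log(-1/(C1 + sqrt(2)*x))/2 - log(2)/2


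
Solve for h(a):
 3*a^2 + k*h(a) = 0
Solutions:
 h(a) = -3*a^2/k


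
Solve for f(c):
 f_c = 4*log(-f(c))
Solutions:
 -li(-f(c)) = C1 + 4*c


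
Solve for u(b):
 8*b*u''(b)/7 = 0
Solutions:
 u(b) = C1 + C2*b


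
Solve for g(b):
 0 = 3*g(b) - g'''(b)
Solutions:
 g(b) = C3*exp(3^(1/3)*b) + (C1*sin(3^(5/6)*b/2) + C2*cos(3^(5/6)*b/2))*exp(-3^(1/3)*b/2)


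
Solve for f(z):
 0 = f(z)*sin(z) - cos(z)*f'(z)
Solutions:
 f(z) = C1/cos(z)


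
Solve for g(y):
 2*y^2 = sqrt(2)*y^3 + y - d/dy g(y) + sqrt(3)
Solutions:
 g(y) = C1 + sqrt(2)*y^4/4 - 2*y^3/3 + y^2/2 + sqrt(3)*y


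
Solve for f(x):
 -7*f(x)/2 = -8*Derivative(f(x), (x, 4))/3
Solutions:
 f(x) = C1*exp(-21^(1/4)*x/2) + C2*exp(21^(1/4)*x/2) + C3*sin(21^(1/4)*x/2) + C4*cos(21^(1/4)*x/2)


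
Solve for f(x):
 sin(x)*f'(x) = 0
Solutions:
 f(x) = C1


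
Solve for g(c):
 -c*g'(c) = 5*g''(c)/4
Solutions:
 g(c) = C1 + C2*erf(sqrt(10)*c/5)


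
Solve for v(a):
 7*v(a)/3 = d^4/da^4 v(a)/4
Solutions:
 v(a) = C1*exp(-sqrt(2)*3^(3/4)*7^(1/4)*a/3) + C2*exp(sqrt(2)*3^(3/4)*7^(1/4)*a/3) + C3*sin(sqrt(2)*3^(3/4)*7^(1/4)*a/3) + C4*cos(sqrt(2)*3^(3/4)*7^(1/4)*a/3)


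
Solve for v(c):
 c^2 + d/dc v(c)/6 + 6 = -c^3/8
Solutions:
 v(c) = C1 - 3*c^4/16 - 2*c^3 - 36*c


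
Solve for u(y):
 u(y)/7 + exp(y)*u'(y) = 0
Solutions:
 u(y) = C1*exp(exp(-y)/7)


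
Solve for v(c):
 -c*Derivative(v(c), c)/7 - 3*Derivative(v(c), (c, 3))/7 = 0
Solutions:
 v(c) = C1 + Integral(C2*airyai(-3^(2/3)*c/3) + C3*airybi(-3^(2/3)*c/3), c)


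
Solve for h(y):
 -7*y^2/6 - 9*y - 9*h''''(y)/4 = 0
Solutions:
 h(y) = C1 + C2*y + C3*y^2 + C4*y^3 - 7*y^6/4860 - y^5/30


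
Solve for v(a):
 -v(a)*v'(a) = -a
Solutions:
 v(a) = -sqrt(C1 + a^2)
 v(a) = sqrt(C1 + a^2)


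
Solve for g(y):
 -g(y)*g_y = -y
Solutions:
 g(y) = -sqrt(C1 + y^2)
 g(y) = sqrt(C1 + y^2)


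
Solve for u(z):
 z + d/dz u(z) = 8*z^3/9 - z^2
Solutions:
 u(z) = C1 + 2*z^4/9 - z^3/3 - z^2/2


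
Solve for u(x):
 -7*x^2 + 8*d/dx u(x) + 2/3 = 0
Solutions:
 u(x) = C1 + 7*x^3/24 - x/12


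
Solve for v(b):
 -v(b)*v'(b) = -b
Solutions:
 v(b) = -sqrt(C1 + b^2)
 v(b) = sqrt(C1 + b^2)


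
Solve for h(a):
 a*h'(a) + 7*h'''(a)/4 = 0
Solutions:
 h(a) = C1 + Integral(C2*airyai(-14^(2/3)*a/7) + C3*airybi(-14^(2/3)*a/7), a)


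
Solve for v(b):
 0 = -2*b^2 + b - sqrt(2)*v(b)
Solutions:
 v(b) = sqrt(2)*b*(1 - 2*b)/2


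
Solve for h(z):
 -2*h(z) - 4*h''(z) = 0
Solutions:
 h(z) = C1*sin(sqrt(2)*z/2) + C2*cos(sqrt(2)*z/2)


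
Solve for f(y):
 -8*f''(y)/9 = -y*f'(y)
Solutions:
 f(y) = C1 + C2*erfi(3*y/4)


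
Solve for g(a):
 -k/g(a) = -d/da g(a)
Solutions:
 g(a) = -sqrt(C1 + 2*a*k)
 g(a) = sqrt(C1 + 2*a*k)


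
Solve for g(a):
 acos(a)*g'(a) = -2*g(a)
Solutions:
 g(a) = C1*exp(-2*Integral(1/acos(a), a))


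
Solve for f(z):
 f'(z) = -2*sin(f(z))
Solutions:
 f(z) = -acos((-C1 - exp(4*z))/(C1 - exp(4*z))) + 2*pi
 f(z) = acos((-C1 - exp(4*z))/(C1 - exp(4*z)))


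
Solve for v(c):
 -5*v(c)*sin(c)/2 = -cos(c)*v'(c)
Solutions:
 v(c) = C1/cos(c)^(5/2)


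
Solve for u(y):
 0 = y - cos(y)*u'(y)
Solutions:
 u(y) = C1 + Integral(y/cos(y), y)


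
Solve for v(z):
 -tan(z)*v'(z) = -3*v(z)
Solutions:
 v(z) = C1*sin(z)^3


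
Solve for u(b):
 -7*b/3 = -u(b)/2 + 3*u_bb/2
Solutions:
 u(b) = C1*exp(-sqrt(3)*b/3) + C2*exp(sqrt(3)*b/3) + 14*b/3


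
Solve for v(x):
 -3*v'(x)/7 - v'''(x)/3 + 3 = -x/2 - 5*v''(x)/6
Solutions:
 v(x) = C1 + C2*exp(x*(35 - sqrt(217))/28) + C3*exp(x*(sqrt(217) + 35)/28) + 7*x^2/12 + 1001*x/108


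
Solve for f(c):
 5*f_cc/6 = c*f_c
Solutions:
 f(c) = C1 + C2*erfi(sqrt(15)*c/5)


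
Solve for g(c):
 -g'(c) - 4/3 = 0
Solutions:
 g(c) = C1 - 4*c/3


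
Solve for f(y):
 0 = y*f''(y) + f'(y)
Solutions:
 f(y) = C1 + C2*log(y)


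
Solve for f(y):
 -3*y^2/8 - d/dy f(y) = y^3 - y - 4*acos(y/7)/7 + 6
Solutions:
 f(y) = C1 - y^4/4 - y^3/8 + y^2/2 + 4*y*acos(y/7)/7 - 6*y - 4*sqrt(49 - y^2)/7


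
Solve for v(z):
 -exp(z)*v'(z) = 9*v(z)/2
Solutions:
 v(z) = C1*exp(9*exp(-z)/2)


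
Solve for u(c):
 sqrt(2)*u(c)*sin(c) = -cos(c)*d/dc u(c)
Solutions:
 u(c) = C1*cos(c)^(sqrt(2))


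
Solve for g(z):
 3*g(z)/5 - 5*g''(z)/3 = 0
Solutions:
 g(z) = C1*exp(-3*z/5) + C2*exp(3*z/5)


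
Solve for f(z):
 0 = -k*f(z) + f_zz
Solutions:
 f(z) = C1*exp(-sqrt(k)*z) + C2*exp(sqrt(k)*z)


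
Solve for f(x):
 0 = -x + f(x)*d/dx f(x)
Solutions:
 f(x) = -sqrt(C1 + x^2)
 f(x) = sqrt(C1 + x^2)
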